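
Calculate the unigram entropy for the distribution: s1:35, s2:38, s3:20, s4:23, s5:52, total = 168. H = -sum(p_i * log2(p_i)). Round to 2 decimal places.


Computing entropy H = -sum(p_i * log2(p_i)):
  s1: p = 35/168 = 0.2083, -p*log2(p) = 0.4715
  s2: p = 38/168 = 0.2262, -p*log2(p) = 0.4850
  s3: p = 20/168 = 0.1190, -p*log2(p) = 0.3655
  s4: p = 23/168 = 0.1369, -p*log2(p) = 0.3927
  s5: p = 52/168 = 0.3095, -p*log2(p) = 0.5237
H = sum of terms = 2.2384
Rounded to 2 decimals: 2.24

2.24


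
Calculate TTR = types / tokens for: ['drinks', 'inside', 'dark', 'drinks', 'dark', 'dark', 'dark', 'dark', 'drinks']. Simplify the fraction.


Tokens: 9
Unique types: ('dark', 'drinks', 'inside') = 3
TTR = 3/9
Simplify: divide both by 3 -> 1/3
TTR = 1/3

1/3


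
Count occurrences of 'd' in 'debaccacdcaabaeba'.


Scanning 'debaccacdcaabaeba' for 'd':
  Position 0: 'd' -> MATCH (count: 1)
  Position 8: 'd' -> MATCH (count: 2)
Total occurrences of 'd': 2

2


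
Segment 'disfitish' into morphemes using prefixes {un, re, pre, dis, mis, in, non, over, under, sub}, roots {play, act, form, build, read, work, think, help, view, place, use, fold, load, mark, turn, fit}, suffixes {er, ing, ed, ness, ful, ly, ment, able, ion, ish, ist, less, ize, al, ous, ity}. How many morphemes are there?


Segmenting 'disfitish' against the inventory:
  'dis' -> prefix (morpheme 1)
  'fit' -> root (morpheme 2)
  'ish' -> suffix (morpheme 3)
Total morphemes: 3

3


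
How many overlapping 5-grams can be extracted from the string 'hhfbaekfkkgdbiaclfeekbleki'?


String 'hhfbaekfkkgdbiaclfeekbleki' has length L = 26.
Number of overlapping n-grams = L - n + 1
Substituting: 26 - 5 + 1 = 22

22


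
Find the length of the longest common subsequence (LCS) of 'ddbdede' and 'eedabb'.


DP table for LCS of 'ddbdede' and 'eedabb':
       e  e  d  a  b  b
    0  0  0  0  0  0  0
  d 0  0  0  1  1  1  1
  d 0  0  0  1  1  1  1
  b 0  0  0  1  1  2  2
  d 0  0  0  1  1  2  2
  e 0  1  1  1  1  2  2
  d 0  1  1  2  2  2  2
  e 0  1  2  2  2  2  2
LCS: 'db'
LCS length = 2

2


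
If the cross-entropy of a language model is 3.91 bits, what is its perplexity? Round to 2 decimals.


Perplexity formula: PP = 2^H
H = 3.91
PP = 2^3.91
Decompose: 2^3.91 = 2^3 * 2^0.91
2^3 = 8, 2^0.91 ~ 1.8790455
PP ~ 8 * 1.8790455 = 15.0323640
Rounded to 2 decimals: 15.03

15.03


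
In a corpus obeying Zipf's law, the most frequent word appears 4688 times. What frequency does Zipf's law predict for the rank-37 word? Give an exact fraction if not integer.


Zipf's law: freq(rank) = f1 / rank
f1 = 4688, rank = 37
freq = 4688 / 37
GCD(4688, 37) = 1
Simplified: 4688/37

4688/37


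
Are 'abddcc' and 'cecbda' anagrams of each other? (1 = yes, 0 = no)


Sort characters of 'abddcc': 'abccdd'
Sort characters of 'cecbda': 'abccde'
Sorted forms differ -> they are NOT anagrams
Result: 0

0


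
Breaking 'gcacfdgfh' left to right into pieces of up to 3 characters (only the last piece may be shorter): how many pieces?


'gcacfdgfh' has 9 characters.
Chunking with max size 3:
  Chunk 1: 'gca' (positions 0-2)
  Chunk 2: 'cfd' (positions 3-5)
  Chunk 3: 'gfh' (positions 6-8)
Total chunks: ceil(9 / 3) = 3

3


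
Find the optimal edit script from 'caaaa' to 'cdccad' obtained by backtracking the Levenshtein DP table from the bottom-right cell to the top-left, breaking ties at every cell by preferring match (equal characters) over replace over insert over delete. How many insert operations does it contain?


Edit distance = 4. Backtracking from cell (5, 6) with preference match > replace > insert > delete,
then listing the resulting alignment 'caaaa' -> 'cdccad' left to right:
  Step 1: keep 'c'
  Step 2: insert 'd' [insertion #1]
  Step 3: replace a->c
  Step 4: replace a->c
  Step 5: keep 'a'
  Step 6: replace a->d
Total insertions: 1

1


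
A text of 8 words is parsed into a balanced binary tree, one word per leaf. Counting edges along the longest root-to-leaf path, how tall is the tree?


In a balanced binary tree with n leaves the deepest leaf is ceil(log2(n)) edges below the root.
log2(8) = 3.0000
ceil(3.0000) = 3
height (edges) = 3

3


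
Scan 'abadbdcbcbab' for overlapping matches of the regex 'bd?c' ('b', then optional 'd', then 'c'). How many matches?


Pattern: bd?c means 'b', then optional 'd', then 'c'.
Scanning 'abadbdcbcbab' position-by-position:
  Pos 0: window 'aba' -> no
  Pos 1: window 'bad' -> no
  Pos 2: window 'adb' -> no
  Pos 3: window 'dbd' -> no
  Pos 4: window 'bdc' -> MATCH
  Pos 5: window 'dcb' -> no
  Pos 6: window 'cbc' -> no
  Pos 7: window 'bcb' -> MATCH
  Pos 8: window 'cba' -> no
  Pos 9: window 'bab' -> no
  Pos 10: window 'ab' -> no
  Pos 11: window 'b' -> no
Total matches: 2

2


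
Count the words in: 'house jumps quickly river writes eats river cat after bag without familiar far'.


Counting words by splitting on spaces:
  Word 1: 'house'
  Word 2: 'jumps'
  Word 3: 'quickly'
  Word 4: 'river'
  Word 5: 'writes'
  Word 6: 'eats'
  Word 7: 'river'
  Word 8: 'cat'
  Word 9: 'after'
  Word 10: 'bag'
  Word 11: 'without'
  Word 12: 'familiar'
  Word 13: 'far'
Total words: 13

13


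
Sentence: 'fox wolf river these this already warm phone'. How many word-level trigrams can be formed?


Word trigrams from [8] words:
  Trigram 1: (fox wolf river)
  Trigram 2: (wolf river these)
  Trigram 3: (river these this)
  Trigram 4: (these this already)
  Trigram 5: (this already warm)
  Trigram 6: (already warm phone)
Total word trigrams: 8 - 2 = 6

6


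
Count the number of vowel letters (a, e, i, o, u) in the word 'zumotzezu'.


Scanning each character of 'zumotzezu':
  Position 1: 'z' -> consonant (running count: 0)
  Position 2: 'u' -> vowel (running count: 1)
  Position 3: 'm' -> consonant (running count: 1)
  Position 4: 'o' -> vowel (running count: 2)
  Position 5: 't' -> consonant (running count: 2)
  Position 6: 'z' -> consonant (running count: 2)
  Position 7: 'e' -> vowel (running count: 3)
  Position 8: 'z' -> consonant (running count: 3)
  Position 9: 'u' -> vowel (running count: 4)
Total vowels: 4

4


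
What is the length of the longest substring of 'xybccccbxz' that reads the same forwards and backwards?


Scanning 'xybccccbxz' for palindromic substrings.
Substring at positions 2-7: 'bccccb'.
Check: reverse('bccccb') = 'bccccb' -> palindrome confirmed.
Neighbouring characters ('y' / 'x') break symmetry, so it cannot extend further.
No longer palindromic substring exists; longest length = 6

6


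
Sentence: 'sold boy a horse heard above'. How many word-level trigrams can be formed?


Word trigrams from [6] words:
  Trigram 1: (sold boy a)
  Trigram 2: (boy a horse)
  Trigram 3: (a horse heard)
  Trigram 4: (horse heard above)
Total word trigrams: 6 - 2 = 4

4


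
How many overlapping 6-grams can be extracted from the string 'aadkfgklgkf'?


String 'aadkfgklgkf' has length L = 11.
Number of overlapping n-grams = L - n + 1
Substituting: 11 - 6 + 1 = 6

6


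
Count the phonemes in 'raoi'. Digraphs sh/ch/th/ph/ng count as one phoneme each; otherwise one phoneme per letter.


Parsing 'raoi' greedily, digraphs first:
  'r' -> consonant phoneme (phonemes so far: 1)
  'a' -> vowel phoneme (phonemes so far: 2)
  'o' -> vowel phoneme (phonemes so far: 3)
  'i' -> vowel phoneme (phonemes so far: 4)
Total phonemes: 4

4


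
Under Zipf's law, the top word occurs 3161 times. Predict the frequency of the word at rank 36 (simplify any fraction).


Zipf's law: freq(rank) = f1 / rank
f1 = 3161, rank = 36
freq = 3161 / 36
GCD(3161, 36) = 1
Simplified: 3161/36

3161/36


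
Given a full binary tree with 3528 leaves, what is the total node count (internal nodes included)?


Leaf nodes (terminals): 3528
Internal nodes = n - 1 = 3528 - 1 = 3527
Total = leaves + internal = 3528 + 3527 = 7055

7055


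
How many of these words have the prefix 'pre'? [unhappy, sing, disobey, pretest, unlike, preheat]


Checking each word for prefix 'pre':
  'unhappy' -> no (count: 0)
  'sing' -> no (count: 0)
  'disobey' -> no (count: 0)
  'pretest' -> YES, starts with 'pre' (count: 1)
  'unlike' -> no (count: 1)
  'preheat' -> YES, starts with 'pre' (count: 2)
Total with prefix 'pre': 2

2


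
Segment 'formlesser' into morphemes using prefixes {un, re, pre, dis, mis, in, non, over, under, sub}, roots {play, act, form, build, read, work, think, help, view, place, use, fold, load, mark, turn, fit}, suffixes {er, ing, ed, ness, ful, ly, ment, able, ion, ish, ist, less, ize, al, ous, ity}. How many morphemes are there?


Segmenting 'formlesser' against the inventory:
  'form' -> root (morpheme 1)
  'less' -> suffix (morpheme 2)
  'er' -> suffix (morpheme 3)
Total morphemes: 3

3


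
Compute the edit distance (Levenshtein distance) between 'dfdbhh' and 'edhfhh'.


Building DP table for s1='dfdbhh' (len 6) and s2='edhfhh' (len 6):
       e  d  h  f  h  h
    0  1  2  3  4  5  6
  d 1  1  1  2  3  4  5
  f 2  2  2  2  2  3  4
  d 3  3  2  3  3  3  4
  b 4  4  3  3  4  4  4
  h 5  5  4  3  4  4  4
  h 6  6  5  4  4  4  4
Edit distance = dp[6][6] = 4

4


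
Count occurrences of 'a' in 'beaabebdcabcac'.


Scanning 'beaabebdcabcac' for 'a':
  Position 2: 'a' -> MATCH (count: 1)
  Position 3: 'a' -> MATCH (count: 2)
  Position 9: 'a' -> MATCH (count: 3)
  Position 12: 'a' -> MATCH (count: 4)
Total occurrences of 'a': 4

4


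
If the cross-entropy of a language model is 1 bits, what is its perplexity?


Perplexity formula: PP = 2^H
H = 1
PP = 2^1
Steps: 2^1 = 2
PP = 2

2


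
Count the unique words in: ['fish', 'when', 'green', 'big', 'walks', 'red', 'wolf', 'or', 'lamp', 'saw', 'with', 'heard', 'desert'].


Listing all tokens and tracking unique types:
  Token 1: 'fish' -> NEW (unique so far: 1)
  Token 2: 'when' -> NEW (unique so far: 2)
  Token 3: 'green' -> NEW (unique so far: 3)
  Token 4: 'big' -> NEW (unique so far: 4)
  Token 5: 'walks' -> NEW (unique so far: 5)
  Token 6: 'red' -> NEW (unique so far: 6)
  Token 7: 'wolf' -> NEW (unique so far: 7)
  Token 8: 'or' -> NEW (unique so far: 8)
  Token 9: 'lamp' -> NEW (unique so far: 9)
  Token 10: 'saw' -> NEW (unique so far: 10)
  Token 11: 'with' -> NEW (unique so far: 11)
  Token 12: 'heard' -> NEW (unique so far: 12)
  Token 13: 'desert' -> NEW (unique so far: 13)
Unique types: ('big', 'desert', 'fish', 'green', 'heard', 'lamp', 'or', 'red', 'saw', 'walks', 'when', 'with', 'wolf')
Vocabulary size: 13

13


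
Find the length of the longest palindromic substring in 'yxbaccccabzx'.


Scanning 'yxbaccccabzx' for palindromic substrings.
Substring at positions 2-9: 'baccccab'.
Check: reverse('baccccab') = 'baccccab' -> palindrome confirmed.
Neighbouring characters ('x' / 'z') break symmetry, so it cannot extend further.
No longer palindromic substring exists; longest length = 8

8


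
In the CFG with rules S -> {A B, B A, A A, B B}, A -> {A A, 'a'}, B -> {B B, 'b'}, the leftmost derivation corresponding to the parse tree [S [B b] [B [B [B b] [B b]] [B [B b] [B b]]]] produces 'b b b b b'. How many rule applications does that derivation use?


Every bracketed nonterminal node [X ...] in the tree is produced by exactly one rule application.
Reading the tree off as a leftmost derivation:
  Step 1: S  =>  B B   (applied S -> B B)
  Step 2: B B  =>  b B   (applied B -> b)
  Step 3: b B  =>  b B B   (applied B -> B B)
  Step 4: b B B  =>  b B B B   (applied B -> B B)
  Step 5: b B B B  =>  b b B B   (applied B -> b)
  Step 6: b b B B  =>  b b b B   (applied B -> b)
  Step 7: b b b B  =>  b b b B B   (applied B -> B B)
  Step 8: b b b B B  =>  b b b b B   (applied B -> b)
  Step 9: b b b b B  =>  b b b b b   (applied B -> b)
Final yield: b b b b b
Total rewrite steps: 9

9


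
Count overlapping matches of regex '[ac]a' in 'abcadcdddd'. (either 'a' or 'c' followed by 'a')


Pattern: [ac]a means either 'a' or 'c' followed by 'a'.
Scanning 'abcadcdddd' position-by-position:
  Pos 0: window 'ab' -> no
  Pos 1: window 'bc' -> no
  Pos 2: window 'ca' -> MATCH
  Pos 3: window 'ad' -> no
  Pos 4: window 'dc' -> no
  Pos 5: window 'cd' -> no
  Pos 6: window 'dd' -> no
  Pos 7: window 'dd' -> no
  Pos 8: window 'dd' -> no
  Pos 9: window 'd' -> no
Total matches: 1

1


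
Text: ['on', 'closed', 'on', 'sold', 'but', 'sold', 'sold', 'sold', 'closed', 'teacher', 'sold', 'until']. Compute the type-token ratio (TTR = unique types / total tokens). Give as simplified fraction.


Tokens: 12
Unique types: ('but', 'closed', 'on', 'sold', 'teacher', 'until') = 6
TTR = 6/12
Simplify: divide both by 6 -> 1/2
TTR = 1/2

1/2


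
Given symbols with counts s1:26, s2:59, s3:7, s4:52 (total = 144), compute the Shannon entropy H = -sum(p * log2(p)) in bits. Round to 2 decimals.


Computing entropy H = -sum(p_i * log2(p_i)):
  s1: p = 26/144 = 0.1806, -p*log2(p) = 0.4459
  s2: p = 59/144 = 0.4097, -p*log2(p) = 0.5274
  s3: p = 7/144 = 0.0486, -p*log2(p) = 0.2121
  s4: p = 52/144 = 0.3611, -p*log2(p) = 0.5306
H = sum of terms = 1.7160
Rounded to 2 decimals: 1.72

1.72


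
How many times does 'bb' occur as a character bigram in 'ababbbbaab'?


Scanning 'ababbbbaab' for bigram 'bb':
  Position 0: 'ab' -> no
  Position 1: 'ba' -> no
  Position 2: 'ab' -> no
  Position 3: 'bb' -> MATCH
  Position 4: 'bb' -> MATCH
  Position 5: 'bb' -> MATCH
  Position 6: 'ba' -> no
  Position 7: 'aa' -> no
  Position 8: 'ab' -> no
Total matches: 3

3


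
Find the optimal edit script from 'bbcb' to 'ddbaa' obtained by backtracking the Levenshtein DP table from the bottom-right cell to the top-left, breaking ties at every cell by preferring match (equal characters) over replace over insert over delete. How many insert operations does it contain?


Edit distance = 4. Backtracking from cell (4, 5) with preference match > replace > insert > delete,
then listing the resulting alignment 'bbcb' -> 'ddbaa' left to right:
  Step 1: insert 'd' [insertion #1]
  Step 2: replace b->d
  Step 3: keep 'b'
  Step 4: replace c->a
  Step 5: replace b->a
Total insertions: 1

1


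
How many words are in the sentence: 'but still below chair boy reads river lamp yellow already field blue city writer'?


Counting words by splitting on spaces:
  Word 1: 'but'
  Word 2: 'still'
  Word 3: 'below'
  Word 4: 'chair'
  Word 5: 'boy'
  Word 6: 'reads'
  Word 7: 'river'
  Word 8: 'lamp'
  Word 9: 'yellow'
  Word 10: 'already'
  Word 11: 'field'
  Word 12: 'blue'
  Word 13: 'city'
  Word 14: 'writer'
Total words: 14

14


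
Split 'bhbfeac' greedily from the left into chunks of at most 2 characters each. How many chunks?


'bhbfeac' has 7 characters.
Chunking with max size 2:
  Chunk 1: 'bh' (positions 0-1)
  Chunk 2: 'bf' (positions 2-3)
  Chunk 3: 'ea' (positions 4-5)
  Chunk 4: 'c' (positions 6-6)
Total chunks: ceil(7 / 2) = 4

4


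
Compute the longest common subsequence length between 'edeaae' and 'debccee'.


DP table for LCS of 'edeaae' and 'debccee':
       d  e  b  c  c  e  e
    0  0  0  0  0  0  0  0
  e 0  0  1  1  1  1  1  1
  d 0  1  1  1  1  1  1  1
  e 0  1  2  2  2  2  2  2
  a 0  1  2  2  2  2  2  2
  a 0  1  2  2  2  2  2  2
  e 0  1  2  2  2  2  3  3
LCS: 'eee'
LCS length = 3

3


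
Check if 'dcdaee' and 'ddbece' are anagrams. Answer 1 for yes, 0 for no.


Sort characters of 'dcdaee': 'acddee'
Sort characters of 'ddbece': 'bcddee'
Sorted forms differ -> they are NOT anagrams
Result: 0

0


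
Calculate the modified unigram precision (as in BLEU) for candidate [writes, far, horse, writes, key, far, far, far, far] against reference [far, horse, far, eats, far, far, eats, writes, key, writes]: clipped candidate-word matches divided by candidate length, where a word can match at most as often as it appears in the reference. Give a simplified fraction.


Reference word counts: {'eats': 2, 'far': 4, 'horse': 1, 'key': 1, 'writes': 2}
Checking each candidate word (with clipping):
  'writes' -> in reference (ref count 2, used 1/2) -> match (matches: 1)
  'far' -> in reference (ref count 4, used 1/4) -> match (matches: 2)
  'horse' -> in reference (ref count 1, used 1/1) -> match (matches: 3)
  'writes' -> in reference (ref count 2, used 2/2) -> match (matches: 4)
  'key' -> in reference (ref count 1, used 1/1) -> match (matches: 5)
  'far' -> in reference (ref count 4, used 2/4) -> match (matches: 6)
  'far' -> in reference (ref count 4, used 3/4) -> match (matches: 7)
  'far' -> in reference (ref count 4, used 4/4) -> match (matches: 8)
  'far' -> ref count 4 already used up (4/4) -> clipped, no match (matches: 8)
Clipped matches: 8, Candidate length: 9
Precision = 8/9

8/9


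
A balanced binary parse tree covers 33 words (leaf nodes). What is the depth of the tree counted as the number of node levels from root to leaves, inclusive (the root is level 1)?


In a balanced binary tree with n leaves the deepest leaf is ceil(log2(n)) edges below the root,
so counting node levels inclusive of root and leaves gives ceil(log2(n)) + 1 levels.
log2(33) = 5.0444
ceil(5.0444) = 6
levels = 6 + 1 = 7

7


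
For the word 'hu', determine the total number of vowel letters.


Scanning each character of 'hu':
  Position 1: 'h' -> consonant (running count: 0)
  Position 2: 'u' -> vowel (running count: 1)
Total vowels: 1

1


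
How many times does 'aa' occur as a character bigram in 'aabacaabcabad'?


Scanning 'aabacaabcabad' for bigram 'aa':
  Position 0: 'aa' -> MATCH
  Position 1: 'ab' -> no
  Position 2: 'ba' -> no
  Position 3: 'ac' -> no
  Position 4: 'ca' -> no
  Position 5: 'aa' -> MATCH
  Position 6: 'ab' -> no
  Position 7: 'bc' -> no
  Position 8: 'ca' -> no
  Position 9: 'ab' -> no
  Position 10: 'ba' -> no
  Position 11: 'ad' -> no
Total matches: 2

2


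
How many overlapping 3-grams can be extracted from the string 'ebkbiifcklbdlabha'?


String 'ebkbiifcklbdlabha' has length L = 17.
Number of overlapping n-grams = L - n + 1
Substituting: 17 - 3 + 1 = 15

15


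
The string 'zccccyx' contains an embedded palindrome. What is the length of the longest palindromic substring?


Scanning 'zccccyx' for palindromic substrings.
Substring at positions 1-4: 'cccc'.
Check: reverse('cccc') = 'cccc' -> palindrome confirmed.
Neighbouring characters ('z' / 'y') break symmetry, so it cannot extend further.
No longer palindromic substring exists; longest length = 4

4


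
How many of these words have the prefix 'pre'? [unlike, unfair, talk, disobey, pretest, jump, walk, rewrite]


Checking each word for prefix 'pre':
  'unlike' -> no (count: 0)
  'unfair' -> no (count: 0)
  'talk' -> no (count: 0)
  'disobey' -> no (count: 0)
  'pretest' -> YES, starts with 'pre' (count: 1)
  'jump' -> no (count: 1)
  'walk' -> no (count: 1)
  'rewrite' -> no (count: 1)
Total with prefix 'pre': 1

1


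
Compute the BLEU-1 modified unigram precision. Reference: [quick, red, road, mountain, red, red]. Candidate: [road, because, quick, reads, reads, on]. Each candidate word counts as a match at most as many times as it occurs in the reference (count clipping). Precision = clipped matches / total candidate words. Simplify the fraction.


Reference word counts: {'mountain': 1, 'quick': 1, 'red': 3, 'road': 1}
Checking each candidate word (with clipping):
  'road' -> in reference (ref count 1, used 1/1) -> match (matches: 1)
  'because' -> not in reference -> no match (matches: 1)
  'quick' -> in reference (ref count 1, used 1/1) -> match (matches: 2)
  'reads' -> not in reference -> no match (matches: 2)
  'reads' -> not in reference -> no match (matches: 2)
  'on' -> not in reference -> no match (matches: 2)
Clipped matches: 2, Candidate length: 6
Precision = 2/6 = 1/3

1/3


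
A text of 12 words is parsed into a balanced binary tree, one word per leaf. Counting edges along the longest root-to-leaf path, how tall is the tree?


In a balanced binary tree with n leaves the deepest leaf is ceil(log2(n)) edges below the root.
log2(12) = 3.5850
ceil(3.5850) = 4
height (edges) = 4

4


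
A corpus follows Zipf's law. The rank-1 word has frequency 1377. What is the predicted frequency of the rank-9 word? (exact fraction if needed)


Zipf's law: freq(rank) = f1 / rank
f1 = 1377, rank = 9
freq = 1377 / 9
= 153

153


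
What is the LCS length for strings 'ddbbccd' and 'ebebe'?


DP table for LCS of 'ddbbccd' and 'ebebe':
       e  b  e  b  e
    0  0  0  0  0  0
  d 0  0  0  0  0  0
  d 0  0  0  0  0  0
  b 0  0  1  1  1  1
  b 0  0  1  1  2  2
  c 0  0  1  1  2  2
  c 0  0  1  1  2  2
  d 0  0  1  1  2  2
LCS: 'bb'
LCS length = 2

2


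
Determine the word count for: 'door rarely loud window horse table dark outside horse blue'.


Counting words by splitting on spaces:
  Word 1: 'door'
  Word 2: 'rarely'
  Word 3: 'loud'
  Word 4: 'window'
  Word 5: 'horse'
  Word 6: 'table'
  Word 7: 'dark'
  Word 8: 'outside'
  Word 9: 'horse'
  Word 10: 'blue'
Total words: 10

10


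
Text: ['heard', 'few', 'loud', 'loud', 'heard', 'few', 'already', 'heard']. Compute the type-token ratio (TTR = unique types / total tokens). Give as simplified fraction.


Tokens: 8
Unique types: ('already', 'few', 'heard', 'loud') = 4
TTR = 4/8
Simplify: divide both by 4 -> 1/2
TTR = 1/2

1/2


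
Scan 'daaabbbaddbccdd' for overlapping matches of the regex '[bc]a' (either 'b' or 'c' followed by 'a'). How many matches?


Pattern: [bc]a means either 'b' or 'c' followed by 'a'.
Scanning 'daaabbbaddbccdd' position-by-position:
  Pos 0: window 'da' -> no
  Pos 1: window 'aa' -> no
  Pos 2: window 'aa' -> no
  Pos 3: window 'ab' -> no
  Pos 4: window 'bb' -> no
  Pos 5: window 'bb' -> no
  Pos 6: window 'ba' -> MATCH
  Pos 7: window 'ad' -> no
  Pos 8: window 'dd' -> no
  Pos 9: window 'db' -> no
  Pos 10: window 'bc' -> no
  Pos 11: window 'cc' -> no
  Pos 12: window 'cd' -> no
  Pos 13: window 'dd' -> no
  Pos 14: window 'd' -> no
Total matches: 1

1


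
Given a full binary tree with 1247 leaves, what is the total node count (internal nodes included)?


Leaf nodes (terminals): 1247
Internal nodes = n - 1 = 1247 - 1 = 1246
Total = leaves + internal = 1247 + 1246 = 2493

2493


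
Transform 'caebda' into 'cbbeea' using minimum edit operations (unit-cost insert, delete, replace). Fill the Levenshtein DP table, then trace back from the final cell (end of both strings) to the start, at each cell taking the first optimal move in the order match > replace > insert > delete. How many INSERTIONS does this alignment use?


Edit distance = 4. Backtracking from cell (6, 6) with preference match > replace > insert > delete,
then listing the resulting alignment 'caebda' -> 'cbbeea' left to right:
  Step 1: keep 'c'
  Step 2: replace a->b
  Step 3: replace e->b
  Step 4: replace b->e
  Step 5: replace d->e
  Step 6: keep 'a'
Total insertions: 0

0


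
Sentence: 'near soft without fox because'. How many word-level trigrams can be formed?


Word trigrams from [5] words:
  Trigram 1: (near soft without)
  Trigram 2: (soft without fox)
  Trigram 3: (without fox because)
Total word trigrams: 5 - 2 = 3

3


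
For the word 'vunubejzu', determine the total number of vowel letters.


Scanning each character of 'vunubejzu':
  Position 1: 'v' -> consonant (running count: 0)
  Position 2: 'u' -> vowel (running count: 1)
  Position 3: 'n' -> consonant (running count: 1)
  Position 4: 'u' -> vowel (running count: 2)
  Position 5: 'b' -> consonant (running count: 2)
  Position 6: 'e' -> vowel (running count: 3)
  Position 7: 'j' -> consonant (running count: 3)
  Position 8: 'z' -> consonant (running count: 3)
  Position 9: 'u' -> vowel (running count: 4)
Total vowels: 4

4


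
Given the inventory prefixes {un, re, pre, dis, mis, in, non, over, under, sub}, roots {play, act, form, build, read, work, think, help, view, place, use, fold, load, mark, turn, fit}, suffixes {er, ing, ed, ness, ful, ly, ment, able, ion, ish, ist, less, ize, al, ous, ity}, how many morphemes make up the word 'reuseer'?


Segmenting 'reuseer' against the inventory:
  're' -> prefix (morpheme 1)
  'use' -> root (morpheme 2)
  'er' -> suffix (morpheme 3)
Total morphemes: 3

3


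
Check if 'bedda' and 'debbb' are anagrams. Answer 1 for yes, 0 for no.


Sort characters of 'bedda': 'abdde'
Sort characters of 'debbb': 'bbbde'
Sorted forms differ -> they are NOT anagrams
Result: 0

0


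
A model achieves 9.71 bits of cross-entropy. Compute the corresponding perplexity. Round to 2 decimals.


Perplexity formula: PP = 2^H
H = 9.71
PP = 2^9.71
Decompose: 2^9.71 = 2^9 * 2^0.71
2^9 = 512, 2^0.71 ~ 1.6358041
PP ~ 512 * 1.6358041 = 837.5316992
Rounded to 2 decimals: 837.53

837.53


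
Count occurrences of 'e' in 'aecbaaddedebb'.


Scanning 'aecbaaddedebb' for 'e':
  Position 1: 'e' -> MATCH (count: 1)
  Position 8: 'e' -> MATCH (count: 2)
  Position 10: 'e' -> MATCH (count: 3)
Total occurrences of 'e': 3

3


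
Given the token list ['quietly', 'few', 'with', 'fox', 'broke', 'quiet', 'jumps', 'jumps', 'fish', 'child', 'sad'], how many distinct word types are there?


Listing all tokens and tracking unique types:
  Token 1: 'quietly' -> NEW (unique so far: 1)
  Token 2: 'few' -> NEW (unique so far: 2)
  Token 3: 'with' -> NEW (unique so far: 3)
  Token 4: 'fox' -> NEW (unique so far: 4)
  Token 5: 'broke' -> NEW (unique so far: 5)
  Token 6: 'quiet' -> NEW (unique so far: 6)
  Token 7: 'jumps' -> NEW (unique so far: 7)
  Token 8: 'jumps' -> duplicate (unique so far: 7)
  Token 9: 'fish' -> NEW (unique so far: 8)
  Token 10: 'child' -> NEW (unique so far: 9)
  Token 11: 'sad' -> NEW (unique so far: 10)
Unique types: ('broke', 'child', 'few', 'fish', 'fox', 'jumps', 'quiet', 'quietly', 'sad', 'with')
Vocabulary size: 10

10


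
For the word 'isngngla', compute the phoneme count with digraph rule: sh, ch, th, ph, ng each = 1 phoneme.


Parsing 'isngngla' greedily, digraphs first:
  'i' -> vowel phoneme (phonemes so far: 1)
  's' -> consonant phoneme (phonemes so far: 2)
  'ng' -> digraph (1 consonant phoneme) (phonemes so far: 3)
  'ng' -> digraph (1 consonant phoneme) (phonemes so far: 4)
  'l' -> consonant phoneme (phonemes so far: 5)
  'a' -> vowel phoneme (phonemes so far: 6)
Total phonemes: 6

6


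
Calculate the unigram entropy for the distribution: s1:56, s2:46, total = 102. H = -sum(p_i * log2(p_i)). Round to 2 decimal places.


Computing entropy H = -sum(p_i * log2(p_i)):
  s1: p = 56/102 = 0.5490, -p*log2(p) = 0.4749
  s2: p = 46/102 = 0.4510, -p*log2(p) = 0.5181
H = sum of terms = 0.9930
Rounded to 2 decimals: 0.99

0.99


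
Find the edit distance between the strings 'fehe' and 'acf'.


Building DP table for s1='fehe' (len 4) and s2='acf' (len 3):
       a  c  f
    0  1  2  3
  f 1  1  2  2
  e 2  2  2  3
  h 3  3  3  3
  e 4  4  4  4
Edit distance = dp[4][3] = 4

4


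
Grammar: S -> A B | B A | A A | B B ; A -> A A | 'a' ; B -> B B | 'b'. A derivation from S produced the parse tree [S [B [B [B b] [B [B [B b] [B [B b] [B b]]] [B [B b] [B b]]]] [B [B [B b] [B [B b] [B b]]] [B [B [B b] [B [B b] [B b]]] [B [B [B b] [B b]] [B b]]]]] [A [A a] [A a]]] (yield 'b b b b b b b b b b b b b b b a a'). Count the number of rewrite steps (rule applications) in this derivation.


Every bracketed nonterminal node [X ...] in the tree is produced by exactly one rule application.
Reading the tree off as a leftmost derivation:
  Step 1: S  =>  B A   (applied S -> B A)
  Step 2: B A  =>  B B A   (applied B -> B B)
  Step 3: B B A  =>  B B B A   (applied B -> B B)
  Step 4: B B B A  =>  b B B A   (applied B -> b)
  Step 5: b B B A  =>  b B B B A   (applied B -> B B)
  Step 6: b B B B A  =>  b B B B B A   (applied B -> B B)
  Step 7: b B B B B A  =>  b b B B B A   (applied B -> b)
  Step 8: b b B B B A  =>  b b B B B B A   (applied B -> B B)
  Step 9: b b B B B B A  =>  b b b B B B A   (applied B -> b)
  Step 10: b b b B B B A  =>  b b b b B B A   (applied B -> b)
  Step 11: b b b b B B A  =>  b b b b B B B A   (applied B -> B B)
  Step 12: b b b b B B B A  =>  b b b b b B B A   (applied B -> b)
  Step 13: b b b b b B B A  =>  b b b b b b B A   (applied B -> b)
  Step 14: b b b b b b B A  =>  b b b b b b B B A   (applied B -> B B)
  Step 15: b b b b b b B B A  =>  b b b b b b B B B A   (applied B -> B B)
  Step 16: b b b b b b B B B A  =>  b b b b b b b B B A   (applied B -> b)
  Step 17: b b b b b b b B B A  =>  b b b b b b b B B B A   (applied B -> B B)
  Step 18: b b b b b b b B B B A  =>  b b b b b b b b B B A   (applied B -> b)
  Step 19: b b b b b b b b B B A  =>  b b b b b b b b b B A   (applied B -> b)
  Step 20: b b b b b b b b b B A  =>  b b b b b b b b b B B A   (applied B -> B B)
  Step 21: b b b b b b b b b B B A  =>  b b b b b b b b b B B B A   (applied B -> B B)
  Step 22: b b b b b b b b b B B B A  =>  b b b b b b b b b b B B A   (applied B -> b)
  Step 23: b b b b b b b b b b B B A  =>  b b b b b b b b b b B B B A   (applied B -> B B)
  Step 24: b b b b b b b b b b B B B A  =>  b b b b b b b b b b b B B A   (applied B -> b)
  Step 25: b b b b b b b b b b b B B A  =>  b b b b b b b b b b b b B A   (applied B -> b)
  Step 26: b b b b b b b b b b b b B A  =>  b b b b b b b b b b b b B B A   (applied B -> B B)
  Step 27: b b b b b b b b b b b b B B A  =>  b b b b b b b b b b b b B B B A   (applied B -> B B)
  Step 28: b b b b b b b b b b b b B B B A  =>  b b b b b b b b b b b b b B B A   (applied B -> b)
  Step 29: b b b b b b b b b b b b b B B A  =>  b b b b b b b b b b b b b b B A   (applied B -> b)
  Step 30: b b b b b b b b b b b b b b B A  =>  b b b b b b b b b b b b b b b A   (applied B -> b)
  Step 31: b b b b b b b b b b b b b b b A  =>  b b b b b b b b b b b b b b b A A   (applied A -> A A)
  Step 32: b b b b b b b b b b b b b b b A A  =>  b b b b b b b b b b b b b b b a A   (applied A -> a)
  Step 33: b b b b b b b b b b b b b b b a A  =>  b b b b b b b b b b b b b b b a a   (applied A -> a)
Final yield: b b b b b b b b b b b b b b b a a
Total rewrite steps: 33

33


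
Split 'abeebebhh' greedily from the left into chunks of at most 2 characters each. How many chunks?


'abeebebhh' has 9 characters.
Chunking with max size 2:
  Chunk 1: 'ab' (positions 0-1)
  Chunk 2: 'ee' (positions 2-3)
  Chunk 3: 'be' (positions 4-5)
  Chunk 4: 'bh' (positions 6-7)
  Chunk 5: 'h' (positions 8-8)
Total chunks: ceil(9 / 2) = 5

5


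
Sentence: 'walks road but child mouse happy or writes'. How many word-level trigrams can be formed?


Word trigrams from [8] words:
  Trigram 1: (walks road but)
  Trigram 2: (road but child)
  Trigram 3: (but child mouse)
  Trigram 4: (child mouse happy)
  Trigram 5: (mouse happy or)
  Trigram 6: (happy or writes)
Total word trigrams: 8 - 2 = 6

6


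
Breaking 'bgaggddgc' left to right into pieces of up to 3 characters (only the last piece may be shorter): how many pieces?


'bgaggddgc' has 9 characters.
Chunking with max size 3:
  Chunk 1: 'bga' (positions 0-2)
  Chunk 2: 'ggd' (positions 3-5)
  Chunk 3: 'dgc' (positions 6-8)
Total chunks: ceil(9 / 3) = 3

3


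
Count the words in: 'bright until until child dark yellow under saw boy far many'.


Counting words by splitting on spaces:
  Word 1: 'bright'
  Word 2: 'until'
  Word 3: 'until'
  Word 4: 'child'
  Word 5: 'dark'
  Word 6: 'yellow'
  Word 7: 'under'
  Word 8: 'saw'
  Word 9: 'boy'
  Word 10: 'far'
  Word 11: 'many'
Total words: 11

11


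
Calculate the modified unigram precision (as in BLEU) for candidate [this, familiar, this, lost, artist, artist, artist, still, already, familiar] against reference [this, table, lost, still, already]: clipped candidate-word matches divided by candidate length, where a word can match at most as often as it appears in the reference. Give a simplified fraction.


Reference word counts: {'already': 1, 'lost': 1, 'still': 1, 'table': 1, 'this': 1}
Checking each candidate word (with clipping):
  'this' -> in reference (ref count 1, used 1/1) -> match (matches: 1)
  'familiar' -> not in reference -> no match (matches: 1)
  'this' -> ref count 1 already used up (1/1) -> clipped, no match (matches: 1)
  'lost' -> in reference (ref count 1, used 1/1) -> match (matches: 2)
  'artist' -> not in reference -> no match (matches: 2)
  'artist' -> not in reference -> no match (matches: 2)
  'artist' -> not in reference -> no match (matches: 2)
  'still' -> in reference (ref count 1, used 1/1) -> match (matches: 3)
  'already' -> in reference (ref count 1, used 1/1) -> match (matches: 4)
  'familiar' -> not in reference -> no match (matches: 4)
Clipped matches: 4, Candidate length: 10
Precision = 4/10 = 2/5

2/5


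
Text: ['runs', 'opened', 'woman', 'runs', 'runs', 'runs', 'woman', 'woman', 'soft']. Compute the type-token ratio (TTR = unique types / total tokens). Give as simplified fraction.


Tokens: 9
Unique types: ('opened', 'runs', 'soft', 'woman') = 4
TTR = 4/9
Already in lowest terms.

4/9


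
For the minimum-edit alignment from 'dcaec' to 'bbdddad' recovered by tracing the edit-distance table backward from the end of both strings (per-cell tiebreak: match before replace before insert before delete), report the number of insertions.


Edit distance = 6. Backtracking from cell (5, 7) with preference match > replace > insert > delete,
then listing the resulting alignment 'dcaec' -> 'bbdddad' left to right:
  Step 1: insert 'b' [insertion #1]
  Step 2: insert 'b' [insertion #2]
  Step 3: keep 'd'
  Step 4: replace c->d
  Step 5: replace a->d
  Step 6: replace e->a
  Step 7: replace c->d
Total insertions: 2

2


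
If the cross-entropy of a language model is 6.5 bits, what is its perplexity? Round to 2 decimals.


Perplexity formula: PP = 2^H
H = 6.5
PP = 2^6.5
Decompose: 2^6.5 = 2^6 * 2^0.5 = 2^6 * sqrt(2)
2^6 = 64, sqrt(2) ~ 1.4142136
PP ~ 64 * 1.4142136 = 90.5096704
Rounded to 2 decimals: 90.51

90.51


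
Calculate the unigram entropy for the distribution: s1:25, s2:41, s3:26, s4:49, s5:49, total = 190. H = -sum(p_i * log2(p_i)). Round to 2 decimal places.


Computing entropy H = -sum(p_i * log2(p_i)):
  s1: p = 25/190 = 0.1316, -p*log2(p) = 0.3850
  s2: p = 41/190 = 0.2158, -p*log2(p) = 0.4774
  s3: p = 26/190 = 0.1368, -p*log2(p) = 0.3927
  s4: p = 49/190 = 0.2579, -p*log2(p) = 0.5042
  s5: p = 49/190 = 0.2579, -p*log2(p) = 0.5042
H = sum of terms = 2.2635
Rounded to 2 decimals: 2.26

2.26


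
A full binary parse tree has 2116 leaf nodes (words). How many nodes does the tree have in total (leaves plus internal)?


Leaf nodes (terminals): 2116
Internal nodes = n - 1 = 2116 - 1 = 2115
Total = leaves + internal = 2116 + 2115 = 4231

4231


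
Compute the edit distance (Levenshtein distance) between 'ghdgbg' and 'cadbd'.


Building DP table for s1='ghdgbg' (len 6) and s2='cadbd' (len 5):
       c  a  d  b  d
    0  1  2  3  4  5
  g 1  1  2  3  4  5
  h 2  2  2  3  4  5
  d 3  3  3  2  3  4
  g 4  4  4  3  3  4
  b 5  5  5  4  3  4
  g 6  6  6  5  4  4
Edit distance = dp[6][5] = 4

4


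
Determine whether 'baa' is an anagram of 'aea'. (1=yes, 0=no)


Sort characters of 'baa': 'aab'
Sort characters of 'aea': 'aae'
Sorted forms differ -> they are NOT anagrams
Result: 0

0


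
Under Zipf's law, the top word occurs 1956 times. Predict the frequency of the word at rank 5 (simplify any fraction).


Zipf's law: freq(rank) = f1 / rank
f1 = 1956, rank = 5
freq = 1956 / 5
GCD(1956, 5) = 1
Simplified: 1956/5

1956/5


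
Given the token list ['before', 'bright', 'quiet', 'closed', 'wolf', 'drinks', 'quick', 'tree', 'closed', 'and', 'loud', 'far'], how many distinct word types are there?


Listing all tokens and tracking unique types:
  Token 1: 'before' -> NEW (unique so far: 1)
  Token 2: 'bright' -> NEW (unique so far: 2)
  Token 3: 'quiet' -> NEW (unique so far: 3)
  Token 4: 'closed' -> NEW (unique so far: 4)
  Token 5: 'wolf' -> NEW (unique so far: 5)
  Token 6: 'drinks' -> NEW (unique so far: 6)
  Token 7: 'quick' -> NEW (unique so far: 7)
  Token 8: 'tree' -> NEW (unique so far: 8)
  Token 9: 'closed' -> duplicate (unique so far: 8)
  Token 10: 'and' -> NEW (unique so far: 9)
  Token 11: 'loud' -> NEW (unique so far: 10)
  Token 12: 'far' -> NEW (unique so far: 11)
Unique types: ('and', 'before', 'bright', 'closed', 'drinks', 'far', 'loud', 'quick', 'quiet', 'tree', 'wolf')
Vocabulary size: 11

11


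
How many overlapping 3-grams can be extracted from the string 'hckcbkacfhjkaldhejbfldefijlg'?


String 'hckcbkacfhjkaldhejbfldefijlg' has length L = 28.
Number of overlapping n-grams = L - n + 1
Substituting: 28 - 3 + 1 = 26

26


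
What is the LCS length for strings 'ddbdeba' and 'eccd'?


DP table for LCS of 'ddbdeba' and 'eccd':
       e  c  c  d
    0  0  0  0  0
  d 0  0  0  0  1
  d 0  0  0  0  1
  b 0  0  0  0  1
  d 0  0  0  0  1
  e 0  1  1  1  1
  b 0  1  1  1  1
  a 0  1  1  1  1
LCS: 'd'
LCS length = 1

1


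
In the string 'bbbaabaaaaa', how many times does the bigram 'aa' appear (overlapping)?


Scanning 'bbbaabaaaaa' for bigram 'aa':
  Position 0: 'bb' -> no
  Position 1: 'bb' -> no
  Position 2: 'ba' -> no
  Position 3: 'aa' -> MATCH
  Position 4: 'ab' -> no
  Position 5: 'ba' -> no
  Position 6: 'aa' -> MATCH
  Position 7: 'aa' -> MATCH
  Position 8: 'aa' -> MATCH
  Position 9: 'aa' -> MATCH
Total matches: 5

5


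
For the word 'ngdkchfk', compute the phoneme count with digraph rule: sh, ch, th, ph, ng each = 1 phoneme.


Parsing 'ngdkchfk' greedily, digraphs first:
  'ng' -> digraph (1 consonant phoneme) (phonemes so far: 1)
  'd' -> consonant phoneme (phonemes so far: 2)
  'k' -> consonant phoneme (phonemes so far: 3)
  'ch' -> digraph (1 consonant phoneme) (phonemes so far: 4)
  'f' -> consonant phoneme (phonemes so far: 5)
  'k' -> consonant phoneme (phonemes so far: 6)
Total phonemes: 6

6


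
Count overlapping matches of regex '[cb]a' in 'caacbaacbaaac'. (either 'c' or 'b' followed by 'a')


Pattern: [cb]a means either 'c' or 'b' followed by 'a'.
Scanning 'caacbaacbaaac' position-by-position:
  Pos 0: window 'ca' -> MATCH
  Pos 1: window 'aa' -> no
  Pos 2: window 'ac' -> no
  Pos 3: window 'cb' -> no
  Pos 4: window 'ba' -> MATCH
  Pos 5: window 'aa' -> no
  Pos 6: window 'ac' -> no
  Pos 7: window 'cb' -> no
  Pos 8: window 'ba' -> MATCH
  Pos 9: window 'aa' -> no
  Pos 10: window 'aa' -> no
  Pos 11: window 'ac' -> no
  Pos 12: window 'c' -> no
Total matches: 3

3


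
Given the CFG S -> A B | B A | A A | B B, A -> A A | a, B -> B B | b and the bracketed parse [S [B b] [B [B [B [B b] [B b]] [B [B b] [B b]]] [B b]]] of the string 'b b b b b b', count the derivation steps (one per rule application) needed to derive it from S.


Every bracketed nonterminal node [X ...] in the tree is produced by exactly one rule application.
Reading the tree off as a leftmost derivation:
  Step 1: S  =>  B B   (applied S -> B B)
  Step 2: B B  =>  b B   (applied B -> b)
  Step 3: b B  =>  b B B   (applied B -> B B)
  Step 4: b B B  =>  b B B B   (applied B -> B B)
  Step 5: b B B B  =>  b B B B B   (applied B -> B B)
  Step 6: b B B B B  =>  b b B B B   (applied B -> b)
  Step 7: b b B B B  =>  b b b B B   (applied B -> b)
  Step 8: b b b B B  =>  b b b B B B   (applied B -> B B)
  Step 9: b b b B B B  =>  b b b b B B   (applied B -> b)
  Step 10: b b b b B B  =>  b b b b b B   (applied B -> b)
  Step 11: b b b b b B  =>  b b b b b b   (applied B -> b)
Final yield: b b b b b b
Total rewrite steps: 11

11


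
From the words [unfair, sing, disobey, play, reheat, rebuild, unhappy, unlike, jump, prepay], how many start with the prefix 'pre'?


Checking each word for prefix 'pre':
  'unfair' -> no (count: 0)
  'sing' -> no (count: 0)
  'disobey' -> no (count: 0)
  'play' -> no (count: 0)
  'reheat' -> no (count: 0)
  'rebuild' -> no (count: 0)
  'unhappy' -> no (count: 0)
  'unlike' -> no (count: 0)
  'jump' -> no (count: 0)
  'prepay' -> YES, starts with 'pre' (count: 1)
Total with prefix 'pre': 1

1


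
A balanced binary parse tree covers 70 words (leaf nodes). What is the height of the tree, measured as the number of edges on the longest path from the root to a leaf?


In a balanced binary tree with n leaves the deepest leaf is ceil(log2(n)) edges below the root.
log2(70) = 6.1293
ceil(6.1293) = 7
height (edges) = 7

7
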